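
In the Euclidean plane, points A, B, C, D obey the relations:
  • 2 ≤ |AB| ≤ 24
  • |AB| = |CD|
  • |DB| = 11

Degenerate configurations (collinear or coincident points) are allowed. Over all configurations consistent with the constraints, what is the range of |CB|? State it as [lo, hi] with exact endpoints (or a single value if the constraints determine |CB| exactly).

|AB| ∈ [2, 24]
|BD| ∈ {11}
|CD| ∈ [2, 24]
|AD| ∈ [0, 35]
|BC| ∈ [0, 35]
|AC| ∈ [0, 59]

|CB| ∈ [0, 35]  (≈ [0.0000, 35.0000])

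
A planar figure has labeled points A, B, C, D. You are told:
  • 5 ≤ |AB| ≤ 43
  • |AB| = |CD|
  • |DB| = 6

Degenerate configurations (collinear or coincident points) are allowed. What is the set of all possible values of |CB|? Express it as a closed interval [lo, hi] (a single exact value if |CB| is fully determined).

|AB| ∈ [5, 43]
|BD| ∈ {6}
|CD| ∈ [5, 43]
|AD| ∈ [0, 49]
|BC| ∈ [0, 49]
|AC| ∈ [0, 92]

|CB| ∈ [0, 49]  (≈ [0.0000, 49.0000])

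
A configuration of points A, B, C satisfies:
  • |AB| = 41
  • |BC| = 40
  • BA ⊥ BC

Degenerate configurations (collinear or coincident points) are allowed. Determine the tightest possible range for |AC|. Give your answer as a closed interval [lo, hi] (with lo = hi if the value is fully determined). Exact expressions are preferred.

|AB| ∈ {41}
|BC| ∈ {40}
|AC| ∈ {√(3281)}

|AC| = √(3281)  (≈ 57.2800)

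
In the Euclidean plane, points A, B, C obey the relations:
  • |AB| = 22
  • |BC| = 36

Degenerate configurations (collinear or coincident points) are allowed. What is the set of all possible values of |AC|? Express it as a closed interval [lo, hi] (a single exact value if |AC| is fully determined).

|AC| ∈ [14, 58]  (≈ [14.0000, 58.0000])

|AB| ∈ {22}
|BC| ∈ {36}
|AC| ∈ [14, 58]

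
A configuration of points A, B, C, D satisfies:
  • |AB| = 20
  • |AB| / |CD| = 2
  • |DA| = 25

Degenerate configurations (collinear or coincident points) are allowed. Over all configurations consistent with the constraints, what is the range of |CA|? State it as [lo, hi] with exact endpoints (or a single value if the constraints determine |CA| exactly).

|AB| ∈ {20}
|AD| ∈ {25}
|CD| ∈ {10}
|BD| ∈ [5, 45]
|AC| ∈ [15, 35]
|BC| ∈ [0, 55]

|CA| ∈ [15, 35]  (≈ [15.0000, 35.0000])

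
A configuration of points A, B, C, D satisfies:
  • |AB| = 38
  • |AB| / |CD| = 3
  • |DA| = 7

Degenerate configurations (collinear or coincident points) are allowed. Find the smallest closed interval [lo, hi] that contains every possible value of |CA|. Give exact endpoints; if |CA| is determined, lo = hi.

|CA| ∈ [17/3, 59/3]  (≈ [5.6667, 19.6667])

|AB| ∈ {38}
|AD| ∈ {7}
|CD| ∈ {38/3}
|BD| ∈ [31, 45]
|AC| ∈ [17/3, 59/3]
|BC| ∈ [55/3, 173/3]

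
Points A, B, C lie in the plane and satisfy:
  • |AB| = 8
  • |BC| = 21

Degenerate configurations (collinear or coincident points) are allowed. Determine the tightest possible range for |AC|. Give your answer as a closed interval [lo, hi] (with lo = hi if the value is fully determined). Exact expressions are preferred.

|AC| ∈ [13, 29]  (≈ [13.0000, 29.0000])

|AB| ∈ {8}
|BC| ∈ {21}
|AC| ∈ [13, 29]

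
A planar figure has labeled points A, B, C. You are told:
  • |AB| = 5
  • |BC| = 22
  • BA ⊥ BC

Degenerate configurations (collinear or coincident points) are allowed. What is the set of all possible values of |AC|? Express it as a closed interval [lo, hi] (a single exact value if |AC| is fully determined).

|AC| = √(509)  (≈ 22.5610)

|AB| ∈ {5}
|BC| ∈ {22}
|AC| ∈ {√(509)}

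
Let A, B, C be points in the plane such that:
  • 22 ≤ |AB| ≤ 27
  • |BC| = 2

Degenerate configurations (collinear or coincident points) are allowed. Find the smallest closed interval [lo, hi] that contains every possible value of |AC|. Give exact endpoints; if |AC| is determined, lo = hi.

|AB| ∈ [22, 27]
|BC| ∈ {2}
|AC| ∈ [20, 29]

|AC| ∈ [20, 29]  (≈ [20.0000, 29.0000])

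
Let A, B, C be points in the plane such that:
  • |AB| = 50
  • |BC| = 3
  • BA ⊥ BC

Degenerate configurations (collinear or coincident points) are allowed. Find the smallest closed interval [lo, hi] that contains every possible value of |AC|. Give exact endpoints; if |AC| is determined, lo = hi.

|AC| = √(2509)  (≈ 50.0899)

|AB| ∈ {50}
|BC| ∈ {3}
|AC| ∈ {√(2509)}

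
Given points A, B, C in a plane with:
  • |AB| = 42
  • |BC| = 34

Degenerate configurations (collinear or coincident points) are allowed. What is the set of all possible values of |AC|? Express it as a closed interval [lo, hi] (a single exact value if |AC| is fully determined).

|AB| ∈ {42}
|BC| ∈ {34}
|AC| ∈ [8, 76]

|AC| ∈ [8, 76]  (≈ [8.0000, 76.0000])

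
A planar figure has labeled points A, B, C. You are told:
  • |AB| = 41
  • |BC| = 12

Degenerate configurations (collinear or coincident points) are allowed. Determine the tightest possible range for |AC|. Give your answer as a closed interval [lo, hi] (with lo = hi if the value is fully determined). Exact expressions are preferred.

|AB| ∈ {41}
|BC| ∈ {12}
|AC| ∈ [29, 53]

|AC| ∈ [29, 53]  (≈ [29.0000, 53.0000])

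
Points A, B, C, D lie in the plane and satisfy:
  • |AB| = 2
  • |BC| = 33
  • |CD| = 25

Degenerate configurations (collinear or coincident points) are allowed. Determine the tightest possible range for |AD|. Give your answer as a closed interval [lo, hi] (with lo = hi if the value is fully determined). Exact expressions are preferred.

|AB| ∈ {2}
|BC| ∈ {33}
|CD| ∈ {25}
|AC| ∈ [31, 35]
|BD| ∈ [8, 58]
|AD| ∈ [6, 60]

|AD| ∈ [6, 60]  (≈ [6.0000, 60.0000])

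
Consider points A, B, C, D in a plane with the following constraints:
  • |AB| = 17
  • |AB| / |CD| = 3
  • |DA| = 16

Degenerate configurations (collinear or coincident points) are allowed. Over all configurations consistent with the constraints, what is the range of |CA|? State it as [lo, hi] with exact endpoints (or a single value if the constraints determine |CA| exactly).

|AB| ∈ {17}
|AD| ∈ {16}
|CD| ∈ {17/3}
|BD| ∈ [1, 33]
|AC| ∈ [31/3, 65/3]
|BC| ∈ [0, 116/3]

|CA| ∈ [31/3, 65/3]  (≈ [10.3333, 21.6667])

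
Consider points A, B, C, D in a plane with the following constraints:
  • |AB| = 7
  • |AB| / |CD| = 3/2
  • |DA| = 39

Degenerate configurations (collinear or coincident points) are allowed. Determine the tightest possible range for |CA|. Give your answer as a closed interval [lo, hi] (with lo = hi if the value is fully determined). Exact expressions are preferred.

|CA| ∈ [103/3, 131/3]  (≈ [34.3333, 43.6667])

|AB| ∈ {7}
|AD| ∈ {39}
|CD| ∈ {14/3}
|BD| ∈ [32, 46]
|AC| ∈ [103/3, 131/3]
|BC| ∈ [82/3, 152/3]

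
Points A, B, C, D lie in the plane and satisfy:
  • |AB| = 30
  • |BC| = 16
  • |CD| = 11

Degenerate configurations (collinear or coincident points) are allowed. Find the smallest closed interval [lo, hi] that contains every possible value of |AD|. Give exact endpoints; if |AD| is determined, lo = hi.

|AD| ∈ [3, 57]  (≈ [3.0000, 57.0000])

|AB| ∈ {30}
|BC| ∈ {16}
|CD| ∈ {11}
|AC| ∈ [14, 46]
|BD| ∈ [5, 27]
|AD| ∈ [3, 57]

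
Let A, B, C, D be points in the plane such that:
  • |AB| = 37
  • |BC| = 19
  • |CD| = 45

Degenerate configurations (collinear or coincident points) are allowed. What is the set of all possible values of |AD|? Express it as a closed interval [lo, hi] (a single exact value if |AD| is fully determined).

|AD| ∈ [0, 101]  (≈ [0.0000, 101.0000])

|AB| ∈ {37}
|BC| ∈ {19}
|CD| ∈ {45}
|AC| ∈ [18, 56]
|BD| ∈ [26, 64]
|AD| ∈ [0, 101]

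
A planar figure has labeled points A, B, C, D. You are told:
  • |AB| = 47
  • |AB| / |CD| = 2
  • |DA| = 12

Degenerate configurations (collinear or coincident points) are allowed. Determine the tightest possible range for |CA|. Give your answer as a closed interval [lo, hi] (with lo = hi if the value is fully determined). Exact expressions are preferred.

|CA| ∈ [23/2, 71/2]  (≈ [11.5000, 35.5000])

|AB| ∈ {47}
|AD| ∈ {12}
|CD| ∈ {47/2}
|BD| ∈ [35, 59]
|AC| ∈ [23/2, 71/2]
|BC| ∈ [23/2, 165/2]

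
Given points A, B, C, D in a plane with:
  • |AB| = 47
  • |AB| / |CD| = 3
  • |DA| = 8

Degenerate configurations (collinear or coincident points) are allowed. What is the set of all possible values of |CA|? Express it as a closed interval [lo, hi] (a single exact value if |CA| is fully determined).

|CA| ∈ [23/3, 71/3]  (≈ [7.6667, 23.6667])

|AB| ∈ {47}
|AD| ∈ {8}
|CD| ∈ {47/3}
|BD| ∈ [39, 55]
|AC| ∈ [23/3, 71/3]
|BC| ∈ [70/3, 212/3]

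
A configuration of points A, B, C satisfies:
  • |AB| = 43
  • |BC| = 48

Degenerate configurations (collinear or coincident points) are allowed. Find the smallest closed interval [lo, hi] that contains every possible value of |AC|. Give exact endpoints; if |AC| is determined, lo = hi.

|AC| ∈ [5, 91]  (≈ [5.0000, 91.0000])

|AB| ∈ {43}
|BC| ∈ {48}
|AC| ∈ [5, 91]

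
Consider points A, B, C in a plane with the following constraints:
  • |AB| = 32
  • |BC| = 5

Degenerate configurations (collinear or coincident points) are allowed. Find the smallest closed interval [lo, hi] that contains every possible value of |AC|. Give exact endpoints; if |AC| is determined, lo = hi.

|AB| ∈ {32}
|BC| ∈ {5}
|AC| ∈ [27, 37]

|AC| ∈ [27, 37]  (≈ [27.0000, 37.0000])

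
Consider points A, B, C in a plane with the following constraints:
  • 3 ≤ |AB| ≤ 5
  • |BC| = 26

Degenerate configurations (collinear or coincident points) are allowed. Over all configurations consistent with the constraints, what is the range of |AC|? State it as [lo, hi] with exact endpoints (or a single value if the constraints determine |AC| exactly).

|AB| ∈ [3, 5]
|BC| ∈ {26}
|AC| ∈ [21, 31]

|AC| ∈ [21, 31]  (≈ [21.0000, 31.0000])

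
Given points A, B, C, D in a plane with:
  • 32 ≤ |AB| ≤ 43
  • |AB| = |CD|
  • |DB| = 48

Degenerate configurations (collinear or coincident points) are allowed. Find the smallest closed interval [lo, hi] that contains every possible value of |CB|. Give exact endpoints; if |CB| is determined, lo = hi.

|CB| ∈ [5, 91]  (≈ [5.0000, 91.0000])

|AB| ∈ [32, 43]
|BD| ∈ {48}
|CD| ∈ [32, 43]
|AD| ∈ [5, 91]
|BC| ∈ [5, 91]
|AC| ∈ [0, 134]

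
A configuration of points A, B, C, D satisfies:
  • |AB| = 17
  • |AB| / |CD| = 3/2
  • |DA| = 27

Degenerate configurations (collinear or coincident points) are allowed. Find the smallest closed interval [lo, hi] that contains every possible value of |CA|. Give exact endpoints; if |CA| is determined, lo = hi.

|CA| ∈ [47/3, 115/3]  (≈ [15.6667, 38.3333])

|AB| ∈ {17}
|AD| ∈ {27}
|CD| ∈ {34/3}
|BD| ∈ [10, 44]
|AC| ∈ [47/3, 115/3]
|BC| ∈ [0, 166/3]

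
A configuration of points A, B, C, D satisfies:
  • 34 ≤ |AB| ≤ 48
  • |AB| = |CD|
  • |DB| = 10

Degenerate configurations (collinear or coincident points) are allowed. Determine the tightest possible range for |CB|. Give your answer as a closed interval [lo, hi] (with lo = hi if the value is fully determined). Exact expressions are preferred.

|CB| ∈ [24, 58]  (≈ [24.0000, 58.0000])

|AB| ∈ [34, 48]
|BD| ∈ {10}
|CD| ∈ [34, 48]
|AD| ∈ [24, 58]
|BC| ∈ [24, 58]
|AC| ∈ [0, 106]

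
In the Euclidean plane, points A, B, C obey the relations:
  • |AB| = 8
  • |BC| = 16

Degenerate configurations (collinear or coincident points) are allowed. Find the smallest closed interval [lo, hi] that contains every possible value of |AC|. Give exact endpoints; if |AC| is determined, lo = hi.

|AC| ∈ [8, 24]  (≈ [8.0000, 24.0000])

|AB| ∈ {8}
|BC| ∈ {16}
|AC| ∈ [8, 24]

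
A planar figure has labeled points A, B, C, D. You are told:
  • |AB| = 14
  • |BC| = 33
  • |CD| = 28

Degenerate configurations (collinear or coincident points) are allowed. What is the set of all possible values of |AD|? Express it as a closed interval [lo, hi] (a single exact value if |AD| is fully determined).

|AB| ∈ {14}
|BC| ∈ {33}
|CD| ∈ {28}
|AC| ∈ [19, 47]
|BD| ∈ [5, 61]
|AD| ∈ [0, 75]

|AD| ∈ [0, 75]  (≈ [0.0000, 75.0000])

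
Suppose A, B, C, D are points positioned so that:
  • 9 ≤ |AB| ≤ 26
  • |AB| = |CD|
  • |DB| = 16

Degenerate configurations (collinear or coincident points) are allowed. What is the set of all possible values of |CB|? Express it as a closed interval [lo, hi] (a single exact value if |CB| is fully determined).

|AB| ∈ [9, 26]
|BD| ∈ {16}
|CD| ∈ [9, 26]
|AD| ∈ [0, 42]
|BC| ∈ [0, 42]
|AC| ∈ [0, 68]

|CB| ∈ [0, 42]  (≈ [0.0000, 42.0000])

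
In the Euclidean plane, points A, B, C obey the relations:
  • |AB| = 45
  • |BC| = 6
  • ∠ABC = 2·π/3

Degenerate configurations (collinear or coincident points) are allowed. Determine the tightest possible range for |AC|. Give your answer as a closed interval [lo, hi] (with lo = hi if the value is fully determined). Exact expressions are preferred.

|AC| = 3·√(259)  (≈ 48.2804)

|AB| ∈ {45}
|BC| ∈ {6}
|AC| ∈ {3·√(259)}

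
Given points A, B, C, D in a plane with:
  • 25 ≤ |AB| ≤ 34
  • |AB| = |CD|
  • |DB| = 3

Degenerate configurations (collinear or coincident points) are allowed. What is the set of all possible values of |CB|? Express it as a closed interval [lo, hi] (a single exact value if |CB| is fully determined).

|CB| ∈ [22, 37]  (≈ [22.0000, 37.0000])

|AB| ∈ [25, 34]
|BD| ∈ {3}
|CD| ∈ [25, 34]
|AD| ∈ [22, 37]
|BC| ∈ [22, 37]
|AC| ∈ [0, 71]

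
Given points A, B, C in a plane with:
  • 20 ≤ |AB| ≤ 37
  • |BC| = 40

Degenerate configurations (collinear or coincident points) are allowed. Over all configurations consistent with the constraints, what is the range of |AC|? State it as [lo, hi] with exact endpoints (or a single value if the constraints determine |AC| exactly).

|AC| ∈ [3, 77]  (≈ [3.0000, 77.0000])

|AB| ∈ [20, 37]
|BC| ∈ {40}
|AC| ∈ [3, 77]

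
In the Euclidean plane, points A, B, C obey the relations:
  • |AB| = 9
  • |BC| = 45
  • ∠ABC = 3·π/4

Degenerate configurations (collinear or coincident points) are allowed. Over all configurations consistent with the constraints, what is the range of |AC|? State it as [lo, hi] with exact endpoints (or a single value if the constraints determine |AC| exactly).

|AB| ∈ {9}
|BC| ∈ {45}
|AC| ∈ {9·√(5·√(2) + 26)}

|AC| = 9·√(5·√(2) + 26)  (≈ 51.7567)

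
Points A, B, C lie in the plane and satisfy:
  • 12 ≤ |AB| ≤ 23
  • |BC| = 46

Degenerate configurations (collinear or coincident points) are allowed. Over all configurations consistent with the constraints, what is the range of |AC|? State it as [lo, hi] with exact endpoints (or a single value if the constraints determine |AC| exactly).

|AB| ∈ [12, 23]
|BC| ∈ {46}
|AC| ∈ [23, 69]

|AC| ∈ [23, 69]  (≈ [23.0000, 69.0000])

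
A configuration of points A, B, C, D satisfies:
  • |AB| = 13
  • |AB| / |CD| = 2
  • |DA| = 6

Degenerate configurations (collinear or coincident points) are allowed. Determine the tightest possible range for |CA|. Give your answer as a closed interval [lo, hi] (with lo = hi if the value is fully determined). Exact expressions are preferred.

|AB| ∈ {13}
|AD| ∈ {6}
|CD| ∈ {13/2}
|BD| ∈ [7, 19]
|AC| ∈ [1/2, 25/2]
|BC| ∈ [1/2, 51/2]

|CA| ∈ [1/2, 25/2]  (≈ [0.5000, 12.5000])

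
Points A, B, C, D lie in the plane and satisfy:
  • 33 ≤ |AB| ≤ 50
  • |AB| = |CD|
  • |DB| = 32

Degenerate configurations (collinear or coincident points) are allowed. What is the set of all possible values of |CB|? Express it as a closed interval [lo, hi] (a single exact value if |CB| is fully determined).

|AB| ∈ [33, 50]
|BD| ∈ {32}
|CD| ∈ [33, 50]
|AD| ∈ [1, 82]
|BC| ∈ [1, 82]
|AC| ∈ [0, 132]

|CB| ∈ [1, 82]  (≈ [1.0000, 82.0000])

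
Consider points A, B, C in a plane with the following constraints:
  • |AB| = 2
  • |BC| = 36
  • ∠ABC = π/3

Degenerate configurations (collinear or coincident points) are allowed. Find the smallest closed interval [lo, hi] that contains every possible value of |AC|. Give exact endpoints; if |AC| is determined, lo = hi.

|AC| = 2·√(307)  (≈ 35.0428)

|AB| ∈ {2}
|BC| ∈ {36}
|AC| ∈ {2·√(307)}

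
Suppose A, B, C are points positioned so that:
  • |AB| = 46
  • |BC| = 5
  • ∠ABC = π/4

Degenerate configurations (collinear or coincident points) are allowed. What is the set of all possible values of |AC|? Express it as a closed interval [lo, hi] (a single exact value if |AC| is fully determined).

|AC| = √(2141 - 230·√(2))  (≈ 42.6114)

|AB| ∈ {46}
|BC| ∈ {5}
|AC| ∈ {√(2141 - 230·√(2))}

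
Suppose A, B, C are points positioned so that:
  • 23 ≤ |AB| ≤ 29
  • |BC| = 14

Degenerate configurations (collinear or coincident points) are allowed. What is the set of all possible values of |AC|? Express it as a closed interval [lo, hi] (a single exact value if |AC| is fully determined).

|AB| ∈ [23, 29]
|BC| ∈ {14}
|AC| ∈ [9, 43]

|AC| ∈ [9, 43]  (≈ [9.0000, 43.0000])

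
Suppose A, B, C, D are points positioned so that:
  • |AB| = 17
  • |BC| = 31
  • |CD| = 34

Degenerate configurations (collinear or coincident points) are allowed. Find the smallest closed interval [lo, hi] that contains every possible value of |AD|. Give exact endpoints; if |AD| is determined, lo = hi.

|AB| ∈ {17}
|BC| ∈ {31}
|CD| ∈ {34}
|AC| ∈ [14, 48]
|BD| ∈ [3, 65]
|AD| ∈ [0, 82]

|AD| ∈ [0, 82]  (≈ [0.0000, 82.0000])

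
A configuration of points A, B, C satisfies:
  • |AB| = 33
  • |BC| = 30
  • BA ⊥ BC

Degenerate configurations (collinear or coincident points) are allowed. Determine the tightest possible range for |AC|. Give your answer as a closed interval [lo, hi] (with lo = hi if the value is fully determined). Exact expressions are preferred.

|AC| = 3·√(221)  (≈ 44.5982)

|AB| ∈ {33}
|BC| ∈ {30}
|AC| ∈ {3·√(221)}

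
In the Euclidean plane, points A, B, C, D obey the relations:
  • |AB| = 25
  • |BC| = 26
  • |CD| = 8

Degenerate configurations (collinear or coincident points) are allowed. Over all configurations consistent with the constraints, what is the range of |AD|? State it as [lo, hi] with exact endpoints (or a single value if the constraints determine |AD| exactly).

|AD| ∈ [0, 59]  (≈ [0.0000, 59.0000])

|AB| ∈ {25}
|BC| ∈ {26}
|CD| ∈ {8}
|AC| ∈ [1, 51]
|BD| ∈ [18, 34]
|AD| ∈ [0, 59]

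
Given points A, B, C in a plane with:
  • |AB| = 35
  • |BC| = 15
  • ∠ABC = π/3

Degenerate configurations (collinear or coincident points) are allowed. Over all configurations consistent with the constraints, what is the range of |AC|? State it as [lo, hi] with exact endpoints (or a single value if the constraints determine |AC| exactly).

|AC| = 5·√(37)  (≈ 30.4138)

|AB| ∈ {35}
|BC| ∈ {15}
|AC| ∈ {5·√(37)}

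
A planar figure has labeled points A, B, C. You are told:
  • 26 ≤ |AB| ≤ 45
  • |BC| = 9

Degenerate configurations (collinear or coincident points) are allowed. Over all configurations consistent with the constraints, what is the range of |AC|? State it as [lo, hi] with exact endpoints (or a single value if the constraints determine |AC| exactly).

|AC| ∈ [17, 54]  (≈ [17.0000, 54.0000])

|AB| ∈ [26, 45]
|BC| ∈ {9}
|AC| ∈ [17, 54]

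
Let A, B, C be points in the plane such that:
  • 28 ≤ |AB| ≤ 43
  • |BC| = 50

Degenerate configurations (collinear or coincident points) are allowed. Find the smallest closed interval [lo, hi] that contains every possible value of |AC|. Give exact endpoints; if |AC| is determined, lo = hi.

|AC| ∈ [7, 93]  (≈ [7.0000, 93.0000])

|AB| ∈ [28, 43]
|BC| ∈ {50}
|AC| ∈ [7, 93]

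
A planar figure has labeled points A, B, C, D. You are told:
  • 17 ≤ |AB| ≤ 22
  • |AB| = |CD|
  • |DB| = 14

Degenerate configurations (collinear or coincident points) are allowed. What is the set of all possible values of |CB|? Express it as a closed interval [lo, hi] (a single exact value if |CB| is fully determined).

|CB| ∈ [3, 36]  (≈ [3.0000, 36.0000])

|AB| ∈ [17, 22]
|BD| ∈ {14}
|CD| ∈ [17, 22]
|AD| ∈ [3, 36]
|BC| ∈ [3, 36]
|AC| ∈ [0, 58]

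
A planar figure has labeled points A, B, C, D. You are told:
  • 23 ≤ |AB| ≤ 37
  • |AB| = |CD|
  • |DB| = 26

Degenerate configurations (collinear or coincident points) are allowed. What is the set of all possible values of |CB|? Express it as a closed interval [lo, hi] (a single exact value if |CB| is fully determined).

|AB| ∈ [23, 37]
|BD| ∈ {26}
|CD| ∈ [23, 37]
|AD| ∈ [0, 63]
|BC| ∈ [0, 63]
|AC| ∈ [0, 100]

|CB| ∈ [0, 63]  (≈ [0.0000, 63.0000])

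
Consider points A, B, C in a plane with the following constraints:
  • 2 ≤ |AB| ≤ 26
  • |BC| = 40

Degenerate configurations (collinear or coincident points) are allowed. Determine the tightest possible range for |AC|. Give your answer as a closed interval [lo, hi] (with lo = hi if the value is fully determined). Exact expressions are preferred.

|AB| ∈ [2, 26]
|BC| ∈ {40}
|AC| ∈ [14, 66]

|AC| ∈ [14, 66]  (≈ [14.0000, 66.0000])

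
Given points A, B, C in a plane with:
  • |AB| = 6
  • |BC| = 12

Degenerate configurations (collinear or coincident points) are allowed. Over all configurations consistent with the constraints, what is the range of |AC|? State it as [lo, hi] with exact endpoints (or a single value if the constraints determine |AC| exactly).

|AB| ∈ {6}
|BC| ∈ {12}
|AC| ∈ [6, 18]

|AC| ∈ [6, 18]  (≈ [6.0000, 18.0000])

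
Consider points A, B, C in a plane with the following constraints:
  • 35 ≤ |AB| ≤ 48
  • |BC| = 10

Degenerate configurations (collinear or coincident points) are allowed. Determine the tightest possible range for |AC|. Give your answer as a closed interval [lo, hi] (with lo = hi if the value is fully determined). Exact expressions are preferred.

|AC| ∈ [25, 58]  (≈ [25.0000, 58.0000])

|AB| ∈ [35, 48]
|BC| ∈ {10}
|AC| ∈ [25, 58]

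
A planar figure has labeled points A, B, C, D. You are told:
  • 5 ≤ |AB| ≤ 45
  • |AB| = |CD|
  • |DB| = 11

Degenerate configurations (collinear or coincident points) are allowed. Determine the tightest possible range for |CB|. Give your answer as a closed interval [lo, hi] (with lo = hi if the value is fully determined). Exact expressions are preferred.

|AB| ∈ [5, 45]
|BD| ∈ {11}
|CD| ∈ [5, 45]
|AD| ∈ [0, 56]
|BC| ∈ [0, 56]
|AC| ∈ [0, 101]

|CB| ∈ [0, 56]  (≈ [0.0000, 56.0000])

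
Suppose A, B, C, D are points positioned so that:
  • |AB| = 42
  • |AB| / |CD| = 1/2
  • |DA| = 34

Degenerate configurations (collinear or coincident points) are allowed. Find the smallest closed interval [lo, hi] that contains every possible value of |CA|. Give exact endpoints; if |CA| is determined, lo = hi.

|AB| ∈ {42}
|AD| ∈ {34}
|CD| ∈ {84}
|BD| ∈ [8, 76]
|AC| ∈ [50, 118]
|BC| ∈ [8, 160]

|CA| ∈ [50, 118]  (≈ [50.0000, 118.0000])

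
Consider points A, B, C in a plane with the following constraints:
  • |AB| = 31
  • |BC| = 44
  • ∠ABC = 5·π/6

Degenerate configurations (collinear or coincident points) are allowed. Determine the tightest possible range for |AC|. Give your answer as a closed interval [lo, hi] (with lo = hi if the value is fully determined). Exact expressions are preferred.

|AB| ∈ {31}
|BC| ∈ {44}
|AC| ∈ {√(1364·√(3) + 2897)}

|AC| = √(1364·√(3) + 2897)  (≈ 72.5225)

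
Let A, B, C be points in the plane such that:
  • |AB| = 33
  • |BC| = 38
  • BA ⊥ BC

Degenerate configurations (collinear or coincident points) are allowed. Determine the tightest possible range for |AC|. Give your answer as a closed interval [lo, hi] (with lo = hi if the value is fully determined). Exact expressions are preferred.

|AC| = √(2533)  (≈ 50.3289)

|AB| ∈ {33}
|BC| ∈ {38}
|AC| ∈ {√(2533)}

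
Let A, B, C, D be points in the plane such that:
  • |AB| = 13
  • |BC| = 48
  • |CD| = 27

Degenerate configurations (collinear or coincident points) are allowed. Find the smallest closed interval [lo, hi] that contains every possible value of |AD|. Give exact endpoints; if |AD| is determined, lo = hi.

|AD| ∈ [8, 88]  (≈ [8.0000, 88.0000])

|AB| ∈ {13}
|BC| ∈ {48}
|CD| ∈ {27}
|AC| ∈ [35, 61]
|BD| ∈ [21, 75]
|AD| ∈ [8, 88]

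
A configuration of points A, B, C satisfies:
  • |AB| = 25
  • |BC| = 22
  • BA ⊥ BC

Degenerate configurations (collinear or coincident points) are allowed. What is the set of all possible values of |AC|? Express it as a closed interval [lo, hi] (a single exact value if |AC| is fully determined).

|AB| ∈ {25}
|BC| ∈ {22}
|AC| ∈ {√(1109)}

|AC| = √(1109)  (≈ 33.3017)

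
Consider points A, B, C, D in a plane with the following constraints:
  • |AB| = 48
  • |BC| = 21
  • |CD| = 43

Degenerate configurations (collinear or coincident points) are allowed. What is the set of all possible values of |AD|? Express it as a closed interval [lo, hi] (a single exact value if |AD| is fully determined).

|AD| ∈ [0, 112]  (≈ [0.0000, 112.0000])

|AB| ∈ {48}
|BC| ∈ {21}
|CD| ∈ {43}
|AC| ∈ [27, 69]
|BD| ∈ [22, 64]
|AD| ∈ [0, 112]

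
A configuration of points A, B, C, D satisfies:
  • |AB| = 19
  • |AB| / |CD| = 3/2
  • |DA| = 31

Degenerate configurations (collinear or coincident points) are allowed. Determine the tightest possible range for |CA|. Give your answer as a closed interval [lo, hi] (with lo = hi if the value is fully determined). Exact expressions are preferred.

|CA| ∈ [55/3, 131/3]  (≈ [18.3333, 43.6667])

|AB| ∈ {19}
|AD| ∈ {31}
|CD| ∈ {38/3}
|BD| ∈ [12, 50]
|AC| ∈ [55/3, 131/3]
|BC| ∈ [0, 188/3]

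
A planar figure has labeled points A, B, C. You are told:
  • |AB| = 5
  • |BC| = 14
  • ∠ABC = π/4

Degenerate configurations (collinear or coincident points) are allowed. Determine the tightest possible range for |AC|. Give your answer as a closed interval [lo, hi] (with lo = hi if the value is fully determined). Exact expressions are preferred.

|AB| ∈ {5}
|BC| ∈ {14}
|AC| ∈ {√(221 - 70·√(2))}

|AC| = √(221 - 70·√(2))  (≈ 11.0456)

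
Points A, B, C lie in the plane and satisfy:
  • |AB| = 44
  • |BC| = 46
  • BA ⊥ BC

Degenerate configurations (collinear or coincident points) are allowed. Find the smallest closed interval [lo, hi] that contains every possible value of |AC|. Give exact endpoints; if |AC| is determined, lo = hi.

|AB| ∈ {44}
|BC| ∈ {46}
|AC| ∈ {2·√(1013)}

|AC| = 2·√(1013)  (≈ 63.6553)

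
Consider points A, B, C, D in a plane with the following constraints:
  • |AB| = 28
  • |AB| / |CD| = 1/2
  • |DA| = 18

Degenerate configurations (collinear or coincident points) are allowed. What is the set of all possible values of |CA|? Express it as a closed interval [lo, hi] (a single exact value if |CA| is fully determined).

|CA| ∈ [38, 74]  (≈ [38.0000, 74.0000])

|AB| ∈ {28}
|AD| ∈ {18}
|CD| ∈ {56}
|BD| ∈ [10, 46]
|AC| ∈ [38, 74]
|BC| ∈ [10, 102]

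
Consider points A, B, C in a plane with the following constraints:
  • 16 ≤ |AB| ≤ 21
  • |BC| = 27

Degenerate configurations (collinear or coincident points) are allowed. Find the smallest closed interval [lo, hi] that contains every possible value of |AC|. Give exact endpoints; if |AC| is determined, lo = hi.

|AB| ∈ [16, 21]
|BC| ∈ {27}
|AC| ∈ [6, 48]

|AC| ∈ [6, 48]  (≈ [6.0000, 48.0000])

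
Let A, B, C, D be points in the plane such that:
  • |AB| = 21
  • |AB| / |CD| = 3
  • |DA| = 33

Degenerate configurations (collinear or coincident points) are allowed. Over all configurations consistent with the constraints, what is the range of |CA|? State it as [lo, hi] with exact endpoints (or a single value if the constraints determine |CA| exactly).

|AB| ∈ {21}
|AD| ∈ {33}
|CD| ∈ {7}
|BD| ∈ [12, 54]
|AC| ∈ [26, 40]
|BC| ∈ [5, 61]

|CA| ∈ [26, 40]  (≈ [26.0000, 40.0000])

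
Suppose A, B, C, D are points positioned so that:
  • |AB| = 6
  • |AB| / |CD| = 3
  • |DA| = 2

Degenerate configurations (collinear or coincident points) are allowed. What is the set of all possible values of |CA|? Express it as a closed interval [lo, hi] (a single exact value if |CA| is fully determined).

|AB| ∈ {6}
|AD| ∈ {2}
|CD| ∈ {2}
|BD| ∈ [4, 8]
|AC| ∈ [0, 4]
|BC| ∈ [2, 10]

|CA| ∈ [0, 4]  (≈ [0.0000, 4.0000])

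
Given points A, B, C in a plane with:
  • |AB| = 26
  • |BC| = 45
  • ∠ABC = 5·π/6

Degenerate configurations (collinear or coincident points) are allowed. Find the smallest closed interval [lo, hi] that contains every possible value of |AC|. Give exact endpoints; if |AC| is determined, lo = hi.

|AC| = √(1170·√(3) + 2701)  (≈ 68.7568)

|AB| ∈ {26}
|BC| ∈ {45}
|AC| ∈ {√(1170·√(3) + 2701)}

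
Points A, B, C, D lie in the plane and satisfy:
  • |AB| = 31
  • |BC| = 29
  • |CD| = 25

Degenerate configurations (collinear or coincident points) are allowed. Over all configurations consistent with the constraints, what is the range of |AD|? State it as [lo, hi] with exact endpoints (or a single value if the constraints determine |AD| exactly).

|AB| ∈ {31}
|BC| ∈ {29}
|CD| ∈ {25}
|AC| ∈ [2, 60]
|BD| ∈ [4, 54]
|AD| ∈ [0, 85]

|AD| ∈ [0, 85]  (≈ [0.0000, 85.0000])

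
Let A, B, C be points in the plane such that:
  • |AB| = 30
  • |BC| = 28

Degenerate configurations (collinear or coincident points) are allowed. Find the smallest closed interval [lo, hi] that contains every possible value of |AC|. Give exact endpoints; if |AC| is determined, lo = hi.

|AB| ∈ {30}
|BC| ∈ {28}
|AC| ∈ [2, 58]

|AC| ∈ [2, 58]  (≈ [2.0000, 58.0000])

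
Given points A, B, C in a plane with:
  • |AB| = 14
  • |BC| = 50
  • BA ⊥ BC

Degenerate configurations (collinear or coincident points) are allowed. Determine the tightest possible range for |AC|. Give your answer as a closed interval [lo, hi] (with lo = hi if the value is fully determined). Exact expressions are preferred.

|AB| ∈ {14}
|BC| ∈ {50}
|AC| ∈ {2·√(674)}

|AC| = 2·√(674)  (≈ 51.9230)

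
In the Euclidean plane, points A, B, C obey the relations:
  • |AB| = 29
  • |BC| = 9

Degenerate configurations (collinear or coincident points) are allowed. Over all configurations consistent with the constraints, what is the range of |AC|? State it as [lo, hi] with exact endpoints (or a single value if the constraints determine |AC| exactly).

|AC| ∈ [20, 38]  (≈ [20.0000, 38.0000])

|AB| ∈ {29}
|BC| ∈ {9}
|AC| ∈ [20, 38]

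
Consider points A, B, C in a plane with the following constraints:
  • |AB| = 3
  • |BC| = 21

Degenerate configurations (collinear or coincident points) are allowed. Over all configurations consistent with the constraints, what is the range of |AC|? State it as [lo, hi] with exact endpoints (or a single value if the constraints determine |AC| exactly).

|AC| ∈ [18, 24]  (≈ [18.0000, 24.0000])

|AB| ∈ {3}
|BC| ∈ {21}
|AC| ∈ [18, 24]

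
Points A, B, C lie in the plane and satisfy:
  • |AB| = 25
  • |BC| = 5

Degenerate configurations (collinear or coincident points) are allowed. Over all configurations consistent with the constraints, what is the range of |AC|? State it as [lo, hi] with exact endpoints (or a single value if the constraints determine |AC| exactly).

|AB| ∈ {25}
|BC| ∈ {5}
|AC| ∈ [20, 30]

|AC| ∈ [20, 30]  (≈ [20.0000, 30.0000])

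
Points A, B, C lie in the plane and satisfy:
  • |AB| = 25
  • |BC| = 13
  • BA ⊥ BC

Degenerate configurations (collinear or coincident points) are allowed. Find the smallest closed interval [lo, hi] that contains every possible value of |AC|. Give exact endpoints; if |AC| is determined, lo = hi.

|AC| = √(794)  (≈ 28.1780)

|AB| ∈ {25}
|BC| ∈ {13}
|AC| ∈ {√(794)}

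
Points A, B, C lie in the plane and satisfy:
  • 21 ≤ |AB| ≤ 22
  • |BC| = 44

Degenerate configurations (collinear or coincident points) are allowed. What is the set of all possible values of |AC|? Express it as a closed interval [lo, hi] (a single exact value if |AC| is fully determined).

|AB| ∈ [21, 22]
|BC| ∈ {44}
|AC| ∈ [22, 66]

|AC| ∈ [22, 66]  (≈ [22.0000, 66.0000])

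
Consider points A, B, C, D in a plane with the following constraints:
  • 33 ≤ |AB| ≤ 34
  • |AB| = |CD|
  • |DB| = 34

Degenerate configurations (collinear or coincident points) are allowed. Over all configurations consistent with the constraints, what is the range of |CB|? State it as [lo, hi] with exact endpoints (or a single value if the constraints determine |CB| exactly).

|AB| ∈ [33, 34]
|BD| ∈ {34}
|CD| ∈ [33, 34]
|AD| ∈ [0, 68]
|BC| ∈ [0, 68]
|AC| ∈ [0, 102]

|CB| ∈ [0, 68]  (≈ [0.0000, 68.0000])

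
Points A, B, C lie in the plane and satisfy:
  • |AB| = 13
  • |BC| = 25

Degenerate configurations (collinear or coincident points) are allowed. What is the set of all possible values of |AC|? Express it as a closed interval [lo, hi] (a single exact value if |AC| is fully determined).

|AB| ∈ {13}
|BC| ∈ {25}
|AC| ∈ [12, 38]

|AC| ∈ [12, 38]  (≈ [12.0000, 38.0000])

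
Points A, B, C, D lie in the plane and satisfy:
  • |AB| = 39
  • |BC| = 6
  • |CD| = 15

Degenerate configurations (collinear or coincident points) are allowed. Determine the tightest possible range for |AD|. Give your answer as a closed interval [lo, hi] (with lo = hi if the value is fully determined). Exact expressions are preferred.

|AD| ∈ [18, 60]  (≈ [18.0000, 60.0000])

|AB| ∈ {39}
|BC| ∈ {6}
|CD| ∈ {15}
|AC| ∈ [33, 45]
|BD| ∈ [9, 21]
|AD| ∈ [18, 60]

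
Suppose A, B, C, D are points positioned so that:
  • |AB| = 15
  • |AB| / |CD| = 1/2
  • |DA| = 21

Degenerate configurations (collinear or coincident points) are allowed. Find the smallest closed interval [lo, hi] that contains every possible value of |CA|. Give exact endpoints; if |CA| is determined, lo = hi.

|CA| ∈ [9, 51]  (≈ [9.0000, 51.0000])

|AB| ∈ {15}
|AD| ∈ {21}
|CD| ∈ {30}
|BD| ∈ [6, 36]
|AC| ∈ [9, 51]
|BC| ∈ [0, 66]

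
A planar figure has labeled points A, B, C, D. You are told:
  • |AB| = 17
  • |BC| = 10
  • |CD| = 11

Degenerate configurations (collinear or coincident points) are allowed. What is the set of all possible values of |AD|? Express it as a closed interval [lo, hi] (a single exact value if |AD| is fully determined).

|AB| ∈ {17}
|BC| ∈ {10}
|CD| ∈ {11}
|AC| ∈ [7, 27]
|BD| ∈ [1, 21]
|AD| ∈ [0, 38]

|AD| ∈ [0, 38]  (≈ [0.0000, 38.0000])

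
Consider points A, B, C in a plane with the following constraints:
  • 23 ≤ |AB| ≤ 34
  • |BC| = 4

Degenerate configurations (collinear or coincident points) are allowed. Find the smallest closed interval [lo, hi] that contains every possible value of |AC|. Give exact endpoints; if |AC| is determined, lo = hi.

|AB| ∈ [23, 34]
|BC| ∈ {4}
|AC| ∈ [19, 38]

|AC| ∈ [19, 38]  (≈ [19.0000, 38.0000])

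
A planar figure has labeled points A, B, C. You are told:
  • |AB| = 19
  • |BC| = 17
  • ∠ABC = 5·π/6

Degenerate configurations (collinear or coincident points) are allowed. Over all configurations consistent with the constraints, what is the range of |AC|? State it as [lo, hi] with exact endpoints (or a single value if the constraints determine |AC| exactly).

|AB| ∈ {19}
|BC| ∈ {17}
|AC| ∈ {√(323·√(3) + 650)}

|AC| = √(323·√(3) + 650)  (≈ 34.7772)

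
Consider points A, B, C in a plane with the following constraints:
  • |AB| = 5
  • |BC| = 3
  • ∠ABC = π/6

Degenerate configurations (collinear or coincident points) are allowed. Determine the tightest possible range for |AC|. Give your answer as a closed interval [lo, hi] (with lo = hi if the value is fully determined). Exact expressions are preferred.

|AB| ∈ {5}
|BC| ∈ {3}
|AC| ∈ {√(34 - 15·√(3))}

|AC| = √(34 - 15·√(3))  (≈ 2.8318)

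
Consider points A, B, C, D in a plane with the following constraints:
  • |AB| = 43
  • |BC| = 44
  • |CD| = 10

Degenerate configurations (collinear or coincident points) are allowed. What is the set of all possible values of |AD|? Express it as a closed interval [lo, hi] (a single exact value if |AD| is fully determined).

|AD| ∈ [0, 97]  (≈ [0.0000, 97.0000])

|AB| ∈ {43}
|BC| ∈ {44}
|CD| ∈ {10}
|AC| ∈ [1, 87]
|BD| ∈ [34, 54]
|AD| ∈ [0, 97]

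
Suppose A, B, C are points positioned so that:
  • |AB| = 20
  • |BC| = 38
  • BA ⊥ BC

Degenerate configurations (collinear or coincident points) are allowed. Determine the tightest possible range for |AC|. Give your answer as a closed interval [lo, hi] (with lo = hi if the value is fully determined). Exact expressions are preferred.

|AC| = 2·√(461)  (≈ 42.9418)

|AB| ∈ {20}
|BC| ∈ {38}
|AC| ∈ {2·√(461)}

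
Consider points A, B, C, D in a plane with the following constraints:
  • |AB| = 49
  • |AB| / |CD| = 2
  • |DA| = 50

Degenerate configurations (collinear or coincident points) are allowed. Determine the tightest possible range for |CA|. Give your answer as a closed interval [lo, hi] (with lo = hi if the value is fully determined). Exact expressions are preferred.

|CA| ∈ [51/2, 149/2]  (≈ [25.5000, 74.5000])

|AB| ∈ {49}
|AD| ∈ {50}
|CD| ∈ {49/2}
|BD| ∈ [1, 99]
|AC| ∈ [51/2, 149/2]
|BC| ∈ [0, 247/2]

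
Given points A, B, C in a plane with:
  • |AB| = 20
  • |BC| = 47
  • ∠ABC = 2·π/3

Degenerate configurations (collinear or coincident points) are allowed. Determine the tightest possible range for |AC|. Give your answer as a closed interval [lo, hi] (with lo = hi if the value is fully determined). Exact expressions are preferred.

|AC| = 13·√(21)  (≈ 59.5735)

|AB| ∈ {20}
|BC| ∈ {47}
|AC| ∈ {13·√(21)}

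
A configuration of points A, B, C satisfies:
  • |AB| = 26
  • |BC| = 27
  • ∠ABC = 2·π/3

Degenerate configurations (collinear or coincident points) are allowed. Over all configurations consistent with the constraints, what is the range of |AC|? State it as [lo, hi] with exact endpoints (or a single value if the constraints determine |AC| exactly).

|AB| ∈ {26}
|BC| ∈ {27}
|AC| ∈ {7·√(43)}

|AC| = 7·√(43)  (≈ 45.9021)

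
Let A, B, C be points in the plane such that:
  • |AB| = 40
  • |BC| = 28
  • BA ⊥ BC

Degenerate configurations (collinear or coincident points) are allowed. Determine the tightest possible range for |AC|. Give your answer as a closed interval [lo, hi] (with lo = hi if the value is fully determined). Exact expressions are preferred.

|AC| = 4·√(149)  (≈ 48.8262)

|AB| ∈ {40}
|BC| ∈ {28}
|AC| ∈ {4·√(149)}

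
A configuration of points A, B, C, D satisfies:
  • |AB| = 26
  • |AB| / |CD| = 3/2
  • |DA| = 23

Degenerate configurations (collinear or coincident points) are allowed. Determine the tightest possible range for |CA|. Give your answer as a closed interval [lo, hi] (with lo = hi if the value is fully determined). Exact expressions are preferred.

|AB| ∈ {26}
|AD| ∈ {23}
|CD| ∈ {52/3}
|BD| ∈ [3, 49]
|AC| ∈ [17/3, 121/3]
|BC| ∈ [0, 199/3]

|CA| ∈ [17/3, 121/3]  (≈ [5.6667, 40.3333])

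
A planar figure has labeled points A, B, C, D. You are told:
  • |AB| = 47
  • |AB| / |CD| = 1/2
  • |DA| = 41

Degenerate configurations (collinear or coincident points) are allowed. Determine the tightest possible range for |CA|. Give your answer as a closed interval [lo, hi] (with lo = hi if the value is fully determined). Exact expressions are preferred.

|AB| ∈ {47}
|AD| ∈ {41}
|CD| ∈ {94}
|BD| ∈ [6, 88]
|AC| ∈ [53, 135]
|BC| ∈ [6, 182]

|CA| ∈ [53, 135]  (≈ [53.0000, 135.0000])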